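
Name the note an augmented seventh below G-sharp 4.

A-flat 3

Seven letter names down from G: A.
Moving 12 semitones down from G#4 (the size of an augmented seventh) reaches Ab3.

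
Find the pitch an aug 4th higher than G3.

The fourth takes the letter from G up to C.
An augmented fourth is 6 semitones; 6 semitones up from G3 gives C#4.

C#4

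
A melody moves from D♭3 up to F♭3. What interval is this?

minor third

D to F spans three letter names (D-E-F), so the interval is some kind of third.
A major third would be 4 semitones, but Db3 to Fb3 is 3 — one semitone narrower, making it a minor third.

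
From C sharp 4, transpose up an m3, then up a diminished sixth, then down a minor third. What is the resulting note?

A minor third up from C#4 is E4.
A diminished sixth up from E4 is Cb5.
Down a minor third from Cb5: Ab4 (3 semitones down).

A flat 4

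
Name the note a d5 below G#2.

C##2

Five letter names down from G: C.
A diminished fifth spans 6 semitones, so from G#2 the target pitch is C##2.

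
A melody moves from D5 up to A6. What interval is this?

perfect twelfth

D to A spans five letter names (D-E-F-G-A), plus an octave: a twelfth.
Counting semitones, D5→A6 is 19, which is the perfect twelfth.
(Equivalently, a compound perfect fifth: a perfect fifth plus an octave.)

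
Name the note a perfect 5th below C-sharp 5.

The fifth takes the letter from C down to F.
A perfect fifth is 7 semitones; 7 semitones down from C#5 gives F#4.

F-sharp 4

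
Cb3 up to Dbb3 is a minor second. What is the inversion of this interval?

Interval numbers invert to sum to nine: 2 + 7 = 9, so a second inverts to a seventh.
Quality inverts too: minor becomes major. That makes the inversion a major seventh.

M7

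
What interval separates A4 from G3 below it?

Descending from A4 to G3 is the same interval as ascending G3 to A4.
G to A spans two letter names (G-A), plus an octave — that makes it a ninth of some quality.
The major ninth spans 14 semitones, and G3 to A4 is exactly 14 semitones — so this is a major ninth.
(Equivalently, a compound major second: a major second plus an octave.)

major ninth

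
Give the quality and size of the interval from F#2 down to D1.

major tenth

Descending from F#2 to D1 is the same interval as ascending D1 to F#2.
D to F spans three letter names (D-E-F), plus an octave — that makes it a tenth of some quality.
Counting semitones, D1→F#2 is 16, which is the major tenth.
(Equivalently, a compound major third: a major third plus an octave.)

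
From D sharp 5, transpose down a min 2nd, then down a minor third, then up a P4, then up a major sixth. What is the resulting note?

B double-sharp 5

Down a minor second from D#5: C##5 (1 semitone down).
A minor third down from C##5 is A##4.
A##4 up a perfect fourth → D##5 (5 semitones).
A major sixth up from D##5 is B##5.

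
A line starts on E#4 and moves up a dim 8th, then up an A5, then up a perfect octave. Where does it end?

B#6

E#4 up a diminished octave → E5 (11 semitones).
E5 up an augmented fifth → B#5 (8 semitones).
A perfect octave up from B#5 is B#6.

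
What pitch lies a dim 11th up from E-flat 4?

A-double-flat 5

Four letters up from E (plus an octave) reaches A.
A diminished eleventh is 16 semitones; 16 semitones up from Eb4 gives Abb5.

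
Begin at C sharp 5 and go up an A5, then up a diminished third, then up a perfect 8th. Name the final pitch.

B 6

C#5 up an augmented fifth → G##5 (8 semitones).
Up a diminished third from G##5: B5 (2 semitones up).
B5 up a perfect octave → B6 (12 semitones).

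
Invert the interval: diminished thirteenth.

A3

First reduce the compound diminished thirteenth to its simple form, a diminished sixth.
The rule of nine gives the new number: 9 − 6 = 3, so a sixth becomes a third.
And diminished becomes augmented under inversion, so we get an augmented third.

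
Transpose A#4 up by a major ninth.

B#5

Counting two letter names plus an octave up from A lands on B.
A major ninth spans 14 semitones, so from A#4 the target pitch is B#5.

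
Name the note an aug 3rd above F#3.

A##3

Counting three letter names up from F lands on A.
An augmented third spans 5 semitones, so from F#3 the target pitch is A##3.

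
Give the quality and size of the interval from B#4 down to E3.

Descending from B#4 to E3 is the same interval as ascending E3 to B#4.
E to B spans five letter names (E-F-G-A-B), plus an octave: a twelfth.
A perfect twelfth would be 19 semitones; E3 to B#4 is 20, one semitone wider, so the interval is augmented.
(Equivalently, a compound augmented fifth: an augmented fifth plus an octave.)

A12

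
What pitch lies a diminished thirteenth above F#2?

Db4

Six letters up from F (plus an octave) reaches D.
A diminished thirteenth spans 19 semitones, so from F#2 the target pitch is Db4.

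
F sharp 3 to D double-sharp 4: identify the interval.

F to D spans six letter names (F-G-A-B-C-D), so the interval is some kind of sixth.
The major sixth is 9 semitones; here we have 10, one semitone wider: augmented.

A6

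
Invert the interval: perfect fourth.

The rule of nine gives the new number: 9 − 4 = 5, so a fourth becomes a fifth.
And perfect stays perfect under inversion, so we get a perfect fifth.

perfect fifth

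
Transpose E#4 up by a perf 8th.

E#5

For an octave the letter name doesn't change: still E, an octave up.
A perfect octave is 12 semitones; 12 semitones up from E#4 gives E#5.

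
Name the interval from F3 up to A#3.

F to A spans three letter names (F-G-A), so the interval is some kind of third.
F3 to A#3 spans 5 semitones — one semitone wider than the major third (4) — giving an augmented third.

augmented third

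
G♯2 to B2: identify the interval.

G to B spans three letter names (G-A-B) — that makes it a third of some quality.
G#2 to B2 is 3 semitones, a half step short of the major third (4), so this is minor.

minor 3rd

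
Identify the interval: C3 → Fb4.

C to F spans four letter names (C-D-E-F), plus an octave — that makes it an eleventh of some quality.
A perfect eleventh would be 17 semitones; C3 to Fb4 is 16, one semitone narrower, so the interval is diminished.
(Equivalently, a compound diminished fourth: a diminished fourth plus an octave.)

diminished eleventh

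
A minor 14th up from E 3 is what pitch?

D 5

The fourteenth's letter: E up seven letter names plus an octave → D.
A minor fourteenth spans 22 semitones, so from E3 the target pitch is D5.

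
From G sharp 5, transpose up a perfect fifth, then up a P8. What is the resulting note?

D sharp 7

G#5 up a perfect fifth → D#6 (7 semitones).
D#6 up a perfect octave → D#7 (12 semitones).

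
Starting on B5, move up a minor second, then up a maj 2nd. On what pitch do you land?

Up a minor second from B5: C6 (1 semitone up).
A major second up from C6 is D6.

D6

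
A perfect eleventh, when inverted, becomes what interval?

P5

First reduce the compound perfect eleventh to its simple form, a perfect fourth.
Interval numbers invert to sum to nine: 4 + 5 = 9, so a fourth inverts to a fifth.
And perfect stays perfect under inversion, so we get a perfect fifth.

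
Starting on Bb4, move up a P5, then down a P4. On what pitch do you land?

Bb4 up a perfect fifth → F5 (7 semitones).
Down a perfect fourth from F5: C5 (5 semitones down).

C5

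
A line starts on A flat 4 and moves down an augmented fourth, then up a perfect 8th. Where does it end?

Down an augmented fourth from Ab4: Ebb4 (6 semitones down).
Up a perfect octave from Ebb4: Ebb5 (12 semitones up).

E double-flat 5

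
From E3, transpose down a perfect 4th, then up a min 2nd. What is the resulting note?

Down a perfect fourth from E3: B2 (5 semitones down).
Up a minor second from B2: C3 (1 semitone up).

C3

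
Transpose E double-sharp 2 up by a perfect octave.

E double-sharp 3

An octave keeps the letter name E, an octave up from E.
A perfect octave is 12 semitones; 12 semitones up from E##2 gives E##3.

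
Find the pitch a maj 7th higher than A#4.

The seventh takes the letter from A up to G.
A major seventh spans 11 semitones, so from A#4 the target pitch is G##5.

G##5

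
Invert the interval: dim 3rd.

The rule of nine gives the new number: 9 − 3 = 6, so a third becomes a sixth.
Quality inverts too: diminished becomes augmented. That makes the inversion an augmented sixth.

augmented 6th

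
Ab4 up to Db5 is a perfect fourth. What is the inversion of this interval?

P5

Interval numbers invert to sum to nine: 4 + 5 = 9, so a fourth inverts to a fifth.
And perfect stays perfect under inversion, so we get a perfect fifth.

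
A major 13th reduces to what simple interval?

M6

Each octave removed subtracts seven from the number: 13 − 7 = 6.
Quality carries through unchanged, so the simple form is a major sixth.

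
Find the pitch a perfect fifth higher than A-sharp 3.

Five letter names up from A: E.
Moving 7 semitones up from A#3 (the size of a perfect fifth) reaches E#4.

E-sharp 4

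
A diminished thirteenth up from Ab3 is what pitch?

Fbb5

Counting six letter names plus an octave up from A lands on F.
A diminished thirteenth spans 19 semitones, so from Ab3 the target pitch is Fbb5.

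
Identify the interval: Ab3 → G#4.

augmented seventh

A to G spans seven letter names (A-B-C-D-E-F-G): a seventh.
A major seventh would be 11 semitones; Ab3 to G#4 is 12, one semitone wider, so the interval is augmented.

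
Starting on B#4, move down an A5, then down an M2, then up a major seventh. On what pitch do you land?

B#4 down an augmented fifth → E4 (8 semitones).
A major second down from E4 is D4.
D4 up a major seventh → C#5 (11 semitones).

C#5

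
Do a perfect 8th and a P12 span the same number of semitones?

A perfect octave spans 12 semitones; a perfect twelfth spans 19 semitones. They differ by 7.

No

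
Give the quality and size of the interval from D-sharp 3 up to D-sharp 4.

perfect octave

D to D is the same letter name, plus an octave, so the interval is some kind of octave.
D#3 to D#4 is 12 semitones, matching the perfect octave exactly, so the quality is perfect.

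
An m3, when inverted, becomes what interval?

Interval numbers invert to sum to nine: 3 + 6 = 9, so a third inverts to a sixth.
Quality inverts too: minor becomes major. That makes the inversion a major sixth.

major sixth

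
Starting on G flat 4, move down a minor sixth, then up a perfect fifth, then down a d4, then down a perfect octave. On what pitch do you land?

A minor sixth down from Gb4 is Bb3.
A perfect fifth up from Bb3 is F4.
F4 down a diminished fourth → C#4 (4 semitones).
Down a perfect octave from C#4: C#3 (12 semitones down).

C sharp 3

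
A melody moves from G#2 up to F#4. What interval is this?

m14

G to F spans seven letter names (G-A-B-C-D-E-F), plus an octave — that makes it a fourteenth of some quality.
At 22 semitones, G#2→F#4 falls one short of a major fourteenth: minor.
(Equivalently, a compound minor seventh: a minor seventh plus an octave.)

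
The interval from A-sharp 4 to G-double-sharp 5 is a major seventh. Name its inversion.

The rule of nine gives the new number: 9 − 7 = 2, so a seventh becomes a second.
The quality also flips — major becomes minor — giving a minor second.

minor second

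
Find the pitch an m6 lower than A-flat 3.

C 3

Six letter names down from A: C.
A minor sixth is 8 semitones; 8 semitones down from Ab3 gives C3.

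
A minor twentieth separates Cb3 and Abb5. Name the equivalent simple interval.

minor 6th

Take out 2 octaves (14 from the number): 20 − 14 = 6.
Quality carries through unchanged, so the simple form is a minor sixth.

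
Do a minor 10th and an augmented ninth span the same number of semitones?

A minor tenth = 15 semitones = an augmented ninth; enharmonically equal.

Yes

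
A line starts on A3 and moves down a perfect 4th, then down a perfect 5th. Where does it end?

A2

A3 down a perfect fourth → E3 (5 semitones).
E3 down a perfect fifth → A2 (7 semitones).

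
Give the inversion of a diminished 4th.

augmented 5th

Interval numbers invert to sum to nine: 4 + 5 = 9, so a fourth inverts to a fifth.
Quality inverts too: diminished becomes augmented. That makes the inversion an augmented fifth.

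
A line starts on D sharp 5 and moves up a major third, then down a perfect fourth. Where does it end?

C double-sharp 5

D#5 up a major third → F##5 (4 semitones).
Down a perfect fourth from F##5: C##5 (5 semitones down).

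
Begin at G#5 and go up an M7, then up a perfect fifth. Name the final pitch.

A major seventh up from G#5 is F##6.
F##6 up a perfect fifth → C##7 (7 semitones).

C##7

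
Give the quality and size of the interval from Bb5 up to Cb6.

minor 2nd

B to C spans two letter names (B-C), so the interval is some kind of second.
Bb5 to Cb6 is 1 semitone, a half step short of the major second (2), so this is minor.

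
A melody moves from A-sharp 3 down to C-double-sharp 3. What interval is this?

Descending from A#3 to C##3 is the same interval as ascending C##3 to A#3.
C to A spans six letter names (C-D-E-F-G-A) — that makes it a sixth of some quality.
C##3 to A#3 is 8 semitones, a half step short of the major sixth (9), so this is minor.

minor sixth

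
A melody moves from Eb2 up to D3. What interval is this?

M7

E to D spans seven letter names (E-F-G-A-B-C-D), so the interval is some kind of seventh.
The major seventh spans 11 semitones, and Eb2 to D3 is exactly 11 semitones — so this is a major seventh.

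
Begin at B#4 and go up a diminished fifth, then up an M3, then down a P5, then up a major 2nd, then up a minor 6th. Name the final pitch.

C#6

A diminished fifth up from B#4 is F#5.
Up a major third from F#5: A#5 (4 semitones up).
Down a perfect fifth from A#5: D#5 (7 semitones down).
A major second up from D#5 is E#5.
Up a minor sixth from E#5: C#6 (8 semitones up).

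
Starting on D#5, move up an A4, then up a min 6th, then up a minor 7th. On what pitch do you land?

D#7

An augmented fourth up from D#5 is G##5.
Up a minor sixth from G##5: E#6 (8 semitones up).
Up a minor seventh from E#6: D#7 (10 semitones up).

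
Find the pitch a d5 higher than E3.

Bb3

Counting five letter names up from E lands on B.
A diminished fifth spans 6 semitones, so from E3 the target pitch is Bb3.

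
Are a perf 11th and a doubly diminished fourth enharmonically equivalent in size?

17 semitones (perfect eleventh) vs 3 semitones (doubly diminished fourth): not equal.

No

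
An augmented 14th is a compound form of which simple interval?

A7

Each octave removed subtracts seven from the number: 14 − 7 = 7.
Quality carries through unchanged, so the simple form is an augmented seventh.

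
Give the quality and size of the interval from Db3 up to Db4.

D to D is the same letter name, plus an octave: an octave.
Db3 to Db4 is 12 semitones, matching the perfect octave exactly, so the quality is perfect.

perfect octave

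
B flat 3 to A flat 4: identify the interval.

minor 7th

B to A spans seven letter names (B-C-D-E-F-G-A): a seventh.
Bb3 to Ab4 is 10 semitones, a half step short of the major seventh (11), so this is minor.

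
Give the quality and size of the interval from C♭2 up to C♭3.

C to C is the same letter name, plus an octave, so the interval is some kind of octave.
Counting semitones, Cb2→Cb3 is 12, which is the perfect octave.

perfect 8th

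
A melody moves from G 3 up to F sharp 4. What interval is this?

major seventh

G to F spans seven letter names (G-A-B-C-D-E-F): a seventh.
The major seventh spans 11 semitones, and G3 to F#4 is exactly 11 semitones — so this is a major seventh.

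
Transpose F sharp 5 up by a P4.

Four letter names up from F: B.
A perfect fourth spans 5 semitones, so from F#5 the target pitch is B5.

B 5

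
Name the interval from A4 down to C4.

major sixth

Descending from A4 to C4 is the same interval as ascending C4 to A4.
C to A spans six letter names (C-D-E-F-G-A): a sixth.
Counting semitones, C4→A4 is 9, which is the major sixth.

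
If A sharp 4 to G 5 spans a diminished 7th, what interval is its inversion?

Interval numbers invert to sum to nine: 7 + 2 = 9, so a seventh inverts to a second.
Quality inverts too: diminished becomes augmented. That makes the inversion an augmented second.

A2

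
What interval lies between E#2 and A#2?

perfect fourth

E to A spans four letter names (E-F-G-A): a fourth.
Counting semitones, E#2→A#2 is 5, which is the perfect fourth.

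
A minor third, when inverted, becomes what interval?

Inverted interval numbers add to nine, so a third pairs with a sixth (3 + 6 = 9).
And minor becomes major under inversion, so we get a major sixth.

M6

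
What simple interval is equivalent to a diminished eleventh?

diminished 4th

Subtracting seven from the interval number removes an octave: 11 − 7 = 4.
That makes a diminished eleventh a compound diminished fourth — an octave plus a diminished fourth.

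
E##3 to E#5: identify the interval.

E to E is the same letter name, plus 2 octaves — that makes it a fifteenth of some quality.
E##3 to E#5 spans 23 semitones — one semitone narrower than the perfect fifteenth (24) — giving a diminished fifteenth.
(Equivalently, a compound diminished octave: a diminished octave plus an octave.)

diminished fifteenth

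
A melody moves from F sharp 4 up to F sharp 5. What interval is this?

F to F is the same letter name, plus an octave, so the interval is some kind of octave.
F#4 to F#5 is 12 semitones, matching the perfect octave exactly, so the quality is perfect.

perfect octave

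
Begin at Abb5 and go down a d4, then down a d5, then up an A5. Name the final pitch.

E#5

Down a diminished fourth from Abb5: Eb5 (4 semitones down).
Down a diminished fifth from Eb5: A4 (6 semitones down).
An augmented fifth up from A4 is E#5.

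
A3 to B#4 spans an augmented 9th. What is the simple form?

Subtracting seven from the interval number removes an octave: 9 − 7 = 2.
Quality carries through unchanged, so the simple form is an augmented second.

A2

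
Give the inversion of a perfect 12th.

perfect fourth

First reduce the compound perfect twelfth to its simple form, a perfect fifth.
The rule of nine gives the new number: 9 − 5 = 4, so a fifth becomes a fourth.
Quality inverts too: perfect stays perfect. That makes the inversion a perfect fourth.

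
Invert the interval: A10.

First reduce the compound augmented tenth to its simple form, an augmented third.
Inverted interval numbers add to nine, so a third pairs with a sixth (3 + 6 = 9).
Quality inverts too: augmented becomes diminished. That makes the inversion a diminished sixth.

d6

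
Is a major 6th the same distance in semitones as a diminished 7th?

Yes

A major sixth spans 9 semitones, and a diminished seventh also spans 9 semitones — they're enharmonic.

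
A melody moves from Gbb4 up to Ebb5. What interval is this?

G to E spans six letter names (G-A-B-C-D-E): a sixth.
Counting semitones, Gbb4→Ebb5 is 9, which is the major sixth.

major sixth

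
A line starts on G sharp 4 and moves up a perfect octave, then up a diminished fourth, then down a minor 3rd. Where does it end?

A 5

Up a perfect octave from G#4: G#5 (12 semitones up).
Up a diminished fourth from G#5: C6 (4 semitones up).
C6 down a minor third → A5 (3 semitones).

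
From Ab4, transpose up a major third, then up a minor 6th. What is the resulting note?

A major third up from Ab4 is C5.
Up a minor sixth from C5: Ab5 (8 semitones up).

Ab5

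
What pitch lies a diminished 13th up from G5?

Ebb7

The thirteenth's letter: G up six letter names plus an octave → E.
A diminished thirteenth is 19 semitones; 19 semitones up from G5 gives Ebb7.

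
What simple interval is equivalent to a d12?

Take out an octave (7 from the number): 12 − 7 = 5.
So a diminished twelfth is an octave plus a diminished fifth. The quality is unchanged.

d5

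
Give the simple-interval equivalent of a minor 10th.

Take out an octave (7 from the number): 10 − 7 = 3.
So a minor tenth is an octave plus a minor third. The quality is unchanged.

m3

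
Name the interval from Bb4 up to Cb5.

m2

B to C spans two letter names (B-C) — that makes it a second of some quality.
Bb4 to Cb5 is 1 semitone, a half step short of the major second (2), so this is minor.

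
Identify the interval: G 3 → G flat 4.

diminished 8th

G to G is the same letter name, plus an octave: an octave.
A perfect octave would be 12 semitones; G3 to Gb4 is 11, one semitone narrower, so the interval is diminished.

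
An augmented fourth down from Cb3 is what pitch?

Counting four letter names down from C lands on G.
Moving 6 semitones down from Cb3 (the size of an augmented fourth) reaches Gbb2.

Gbb2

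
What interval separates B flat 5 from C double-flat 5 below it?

Descending from Bb5 to Cbb5 is the same interval as ascending Cbb5 to Bb5.
C to B spans seven letter names (C-D-E-F-G-A-B), so the interval is some kind of seventh.
The major seventh is 11 semitones; here we have 12, one semitone wider: augmented.

augmented seventh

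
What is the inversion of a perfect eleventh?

P5

First reduce the compound perfect eleventh to its simple form, a perfect fourth.
Interval numbers invert to sum to nine: 4 + 5 = 9, so a fourth inverts to a fifth.
And perfect stays perfect under inversion, so we get a perfect fifth.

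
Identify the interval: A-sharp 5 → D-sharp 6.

perfect 4th

A to D spans four letter names (A-B-C-D), so the interval is some kind of fourth.
Counting semitones, A#5→D#6 is 5, which is the perfect fourth.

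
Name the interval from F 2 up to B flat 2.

F to B spans four letter names (F-G-A-B) — that makes it a fourth of some quality.
F2 to Bb2 is 5 semitones, matching the perfect fourth exactly, so the quality is perfect.

P4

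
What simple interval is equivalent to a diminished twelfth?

Each octave removed subtracts seven from the number: 12 − 7 = 5.
That makes a diminished twelfth a compound diminished fifth — an octave plus a diminished fifth.

diminished 5th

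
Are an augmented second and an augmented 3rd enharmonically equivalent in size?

No

An augmented second spans 3 semitones; an augmented third spans 5 semitones. They differ by 2.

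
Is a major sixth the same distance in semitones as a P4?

No

A major sixth spans 9 semitones; a perfect fourth spans 5 semitones. They differ by 4.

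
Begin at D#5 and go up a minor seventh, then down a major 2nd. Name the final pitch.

B5

A minor seventh up from D#5 is C#6.
A major second down from C#6 is B5.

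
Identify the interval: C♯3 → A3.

C to A spans six letter names (C-D-E-F-G-A): a sixth.
At 8 semitones, C#3→A3 falls one short of a major sixth: minor.

minor sixth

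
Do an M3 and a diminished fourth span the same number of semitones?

A major third spans 4 semitones, and a diminished fourth also spans 4 semitones — they're enharmonic.

Yes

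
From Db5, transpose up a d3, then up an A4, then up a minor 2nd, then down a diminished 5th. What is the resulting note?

Up a diminished third from Db5: Fbb5 (2 semitones up).
Fbb5 up an augmented fourth → Bbb5 (6 semitones).
Bbb5 up a minor second → Cbb6 (1 semitone).
Cbb6 down a diminished fifth → Fb5 (6 semitones).

Fb5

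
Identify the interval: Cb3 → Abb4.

C to A spans six letter names (C-D-E-F-G-A), plus an octave, so the interval is some kind of thirteenth.
A major thirteenth would be 21 semitones, but Cb3 to Abb4 is 20 — one semitone narrower, making it a minor thirteenth.
(Equivalently, a compound minor sixth: a minor sixth plus an octave.)

minor thirteenth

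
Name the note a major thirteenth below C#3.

E1

Counting six letter names plus an octave down from C lands on E.
A major thirteenth is 21 semitones; 21 semitones down from C#3 gives E1.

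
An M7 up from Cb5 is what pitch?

Seven letter names up from C: B.
A major seventh is 11 semitones; 11 semitones up from Cb5 gives Bb5.

Bb5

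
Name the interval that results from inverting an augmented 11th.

First reduce the compound augmented eleventh to its simple form, an augmented fourth.
The rule of nine gives the new number: 9 − 4 = 5, so a fourth becomes a fifth.
Quality inverts too: augmented becomes diminished. That makes the inversion a diminished fifth.

d5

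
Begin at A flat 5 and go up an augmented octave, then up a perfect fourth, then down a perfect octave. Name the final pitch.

Up an augmented octave from Ab5: A6 (13 semitones up).
A6 up a perfect fourth → D7 (5 semitones).
Down a perfect octave from D7: D6 (12 semitones down).

D 6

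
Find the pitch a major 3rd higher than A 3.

Three letter names up from A: C.
A major third is 4 semitones; 4 semitones up from A3 gives C#4.

C sharp 4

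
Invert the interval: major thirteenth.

First reduce the compound major thirteenth to its simple form, a major sixth.
The rule of nine gives the new number: 9 − 6 = 3, so a sixth becomes a third.
The quality also flips — major becomes minor — giving a minor third.

m3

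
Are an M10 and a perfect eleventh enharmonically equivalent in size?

A major tenth spans 16 semitones; a perfect eleventh spans 17 semitones. They differ by 1.

No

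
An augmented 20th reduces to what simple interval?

Subtracting seven from the interval number removes an octave: 20 − 14 = 6.
Quality carries through unchanged, so the simple form is an augmented sixth.

augmented sixth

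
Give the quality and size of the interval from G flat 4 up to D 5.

G to D spans five letter names (G-A-B-C-D): a fifth.
Gb4 to D5 spans 8 semitones — one semitone wider than the perfect fifth (7) — giving an augmented fifth.

A5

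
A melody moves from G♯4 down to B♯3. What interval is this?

Descending from G#4 to B#3 is the same interval as ascending B#3 to G#4.
B to G spans six letter names (B-C-D-E-F-G) — that makes it a sixth of some quality.
B#3 to G#4 is 8 semitones, a half step short of the major sixth (9), so this is minor.

minor sixth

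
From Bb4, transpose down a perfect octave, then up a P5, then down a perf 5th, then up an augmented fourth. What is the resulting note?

E4

Down a perfect octave from Bb4: Bb3 (12 semitones down).
Bb3 up a perfect fifth → F4 (7 semitones).
Down a perfect fifth from F4: Bb3 (7 semitones down).
Bb3 up an augmented fourth → E4 (6 semitones).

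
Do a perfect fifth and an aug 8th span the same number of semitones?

No

A perfect fifth is 7 semitones but an augmented octave is 13 semitones — different sizes.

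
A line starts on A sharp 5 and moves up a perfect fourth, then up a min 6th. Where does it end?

B 6

A#5 up a perfect fourth → D#6 (5 semitones).
A minor sixth up from D#6 is B6.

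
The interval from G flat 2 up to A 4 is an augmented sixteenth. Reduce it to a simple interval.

augmented 2nd

Subtracting seven from the interval number removes an octave: 16 − 14 = 2.
Quality carries through unchanged, so the simple form is an augmented second.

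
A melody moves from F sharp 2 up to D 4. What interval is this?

F to D spans six letter names (F-G-A-B-C-D), plus an octave, so the interval is some kind of thirteenth.
At 20 semitones, F#2→D4 falls one short of a major thirteenth: minor.
(Equivalently, a compound minor sixth: a minor sixth plus an octave.)

m13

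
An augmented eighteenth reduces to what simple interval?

A4

Take out 2 octaves (14 from the number): 18 − 14 = 4.
That makes an augmented eighteenth a compound augmented fourth — 2 octaves plus an augmented fourth.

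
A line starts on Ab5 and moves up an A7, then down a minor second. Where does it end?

An augmented seventh up from Ab5 is G#6.
A minor second down from G#6 is F##6.

F##6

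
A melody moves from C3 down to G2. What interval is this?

perfect fourth

Descending from C3 to G2 is the same interval as ascending G2 to C3.
G to C spans four letter names (G-A-B-C), so the interval is some kind of fourth.
G2 to C3 is 5 semitones, matching the perfect fourth exactly, so the quality is perfect.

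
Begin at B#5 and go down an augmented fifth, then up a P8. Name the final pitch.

Down an augmented fifth from B#5: E5 (8 semitones down).
Up a perfect octave from E5: E6 (12 semitones up).

E6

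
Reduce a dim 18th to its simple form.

diminished 4th

Subtracting seven from the interval number removes an octave: 18 − 14 = 4.
That makes a diminished eighteenth a compound diminished fourth — 2 octaves plus a diminished fourth.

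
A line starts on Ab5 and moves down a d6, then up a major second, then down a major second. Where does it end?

Ab5 down a diminished sixth → C#5 (7 semitones).
Up a major second from C#5: D#5 (2 semitones up).
A major second down from D#5 is C#5.

C#5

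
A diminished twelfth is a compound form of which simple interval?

d5

Take out an octave (7 from the number): 12 − 7 = 5.
Quality carries through unchanged, so the simple form is a diminished fifth.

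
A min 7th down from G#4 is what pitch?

The seventh takes the letter from G down to A.
A minor seventh is 10 semitones; 10 semitones down from G#4 gives A#3.

A#3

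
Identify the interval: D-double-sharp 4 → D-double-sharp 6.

D to D is the same letter name, plus 2 octaves: a fifteenth.
D##4 to D##6 is 24 semitones, matching the perfect fifteenth exactly, so the quality is perfect.
(Equivalently, a compound perfect octave: a perfect octave plus an octave.)

perfect fifteenth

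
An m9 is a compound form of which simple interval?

Each octave removed subtracts seven from the number: 9 − 7 = 2.
So a minor ninth is an octave plus a minor second. The quality is unchanged.

m2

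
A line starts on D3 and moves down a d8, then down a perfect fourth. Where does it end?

A diminished octave down from D3 is D#2.
Down a perfect fourth from D#2: A#1 (5 semitones down).

A#1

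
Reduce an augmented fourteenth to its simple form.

A7

Each octave removed subtracts seven from the number: 14 − 7 = 7.
That makes an augmented fourteenth a compound augmented seventh — an octave plus an augmented seventh.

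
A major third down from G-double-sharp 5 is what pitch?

E-sharp 5

Counting three letter names down from G lands on E.
A major third is 4 semitones; 4 semitones down from G##5 gives E#5.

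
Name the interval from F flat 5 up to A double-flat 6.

m10

F to A spans three letter names (F-G-A), plus an octave, so the interval is some kind of tenth.
Fb5 to Abb6 is 15 semitones, a half step short of the major tenth (16), so this is minor.
(Equivalently, a compound minor third: a minor third plus an octave.)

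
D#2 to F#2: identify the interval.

m3

D to F spans three letter names (D-E-F), so the interval is some kind of third.
D#2 to F#2 is 3 semitones, a half step short of the major third (4), so this is minor.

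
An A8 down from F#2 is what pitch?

F1

An octave keeps the letter name F, an octave down from F.
An augmented octave is 13 semitones; 13 semitones down from F#2 gives F1.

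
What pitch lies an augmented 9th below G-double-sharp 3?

Counting two letter names plus an octave down from G lands on F.
Moving 15 semitones down from G##3 (the size of an augmented ninth) reaches F#2.

F-sharp 2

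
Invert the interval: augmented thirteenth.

diminished 3rd

First reduce the compound augmented thirteenth to its simple form, an augmented sixth.
Inverted interval numbers add to nine, so a sixth pairs with a third (6 + 3 = 9).
And augmented becomes diminished under inversion, so we get a diminished third.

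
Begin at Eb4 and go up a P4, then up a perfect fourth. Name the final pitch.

Db5

Up a perfect fourth from Eb4: Ab4 (5 semitones up).
A perfect fourth up from Ab4 is Db5.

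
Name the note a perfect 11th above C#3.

Four letters up from C (plus an octave) reaches F.
A perfect eleventh is 17 semitones; 17 semitones up from C#3 gives F#4.

F#4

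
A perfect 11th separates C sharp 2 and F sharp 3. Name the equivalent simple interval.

perfect fourth

Each octave removed subtracts seven from the number: 11 − 7 = 4.
Quality carries through unchanged, so the simple form is a perfect fourth.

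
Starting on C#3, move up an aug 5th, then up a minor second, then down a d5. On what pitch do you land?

Up an augmented fifth from C#3: G##3 (8 semitones up).
A minor second up from G##3 is A#3.
A diminished fifth down from A#3 is D##3.

D##3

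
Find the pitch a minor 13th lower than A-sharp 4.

Six letters down from A (plus an octave) reaches C.
Moving 20 semitones down from A#4 (the size of a minor thirteenth) reaches C##3.

C-double-sharp 3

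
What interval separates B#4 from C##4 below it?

Descending from B#4 to C##4 is the same interval as ascending C##4 to B#4.
C to B spans seven letter names (C-D-E-F-G-A-B), so the interval is some kind of seventh.
C##4 to B#4 is 10 semitones, a half step short of the major seventh (11), so this is minor.

m7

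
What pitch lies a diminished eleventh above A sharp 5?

D 7

Four letters up from A (plus an octave) reaches D.
A diminished eleventh spans 16 semitones, so from A#5 the target pitch is D7.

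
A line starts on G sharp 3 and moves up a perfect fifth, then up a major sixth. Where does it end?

B sharp 4

G#3 up a perfect fifth → D#4 (7 semitones).
D#4 up a major sixth → B#4 (9 semitones).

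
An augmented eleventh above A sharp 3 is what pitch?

Four letters up from A (plus an octave) reaches D.
An augmented eleventh is 18 semitones; 18 semitones up from A#3 gives D##5.

D double-sharp 5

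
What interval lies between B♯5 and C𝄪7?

major ninth

B to C spans two letter names (B-C), plus an octave: a ninth.
Counting semitones, B#5→C##7 is 14, which is the major ninth.
(Equivalently, a compound major second: a major second plus an octave.)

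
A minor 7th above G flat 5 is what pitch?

Seven letter names up from G: F.
A minor seventh is 10 semitones; 10 semitones up from Gb5 gives Fb6.

F flat 6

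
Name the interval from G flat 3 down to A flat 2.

minor 7th

Descending from Gb3 to Ab2 is the same interval as ascending Ab2 to Gb3.
A to G spans seven letter names (A-B-C-D-E-F-G), so the interval is some kind of seventh.
At 10 semitones, Ab2→Gb3 falls one short of a major seventh: minor.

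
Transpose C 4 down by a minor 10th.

A 2

The tenth's letter: C down three letter names plus an octave → A.
A minor tenth is 15 semitones; 15 semitones down from C4 gives A2.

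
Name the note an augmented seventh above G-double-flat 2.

Counting seven letter names up from G lands on F.
Moving 12 semitones up from Gbb2 (the size of an augmented seventh) reaches F3.

F 3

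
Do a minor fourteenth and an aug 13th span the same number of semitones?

Yes

A minor fourteenth = 22 semitones = an augmented thirteenth; enharmonically equal.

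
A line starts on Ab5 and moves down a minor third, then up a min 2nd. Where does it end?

Down a minor third from Ab5: F5 (3 semitones down).
A minor second up from F5 is Gb5.

Gb5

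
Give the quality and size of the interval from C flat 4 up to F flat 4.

perfect fourth

C to F spans four letter names (C-D-E-F): a fourth.
The perfect fourth spans 5 semitones, and Cb4 to Fb4 is exactly 5 semitones — so this is a perfect fourth.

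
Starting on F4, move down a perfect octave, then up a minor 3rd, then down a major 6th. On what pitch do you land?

Cb3

F4 down a perfect octave → F3 (12 semitones).
A minor third up from F3 is Ab3.
Down a major sixth from Ab3: Cb3 (9 semitones down).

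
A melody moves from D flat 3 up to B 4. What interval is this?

D to B spans six letter names (D-E-F-G-A-B), plus an octave: a thirteenth.
A major thirteenth would be 21 semitones; Db3 to B4 is 22, one semitone wider, so the interval is augmented.
(Equivalently, a compound augmented sixth: an augmented sixth plus an octave.)

augmented 13th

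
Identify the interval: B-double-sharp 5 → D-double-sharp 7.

B to D spans three letter names (B-C-D), plus an octave: a tenth.
A major tenth would be 16 semitones, but B##5 to D##7 is 15 — one semitone narrower, making it a minor tenth.
(Equivalently, a compound minor third: a minor third plus an octave.)

minor 10th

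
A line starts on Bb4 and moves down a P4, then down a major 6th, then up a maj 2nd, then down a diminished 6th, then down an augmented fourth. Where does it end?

A2

A perfect fourth down from Bb4 is F4.
F4 down a major sixth → Ab3 (9 semitones).
A major second up from Ab3 is Bb3.
A diminished sixth down from Bb3 is D#3.
D#3 down an augmented fourth → A2 (6 semitones).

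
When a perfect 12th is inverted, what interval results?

First reduce the compound perfect twelfth to its simple form, a perfect fifth.
Interval numbers invert to sum to nine: 5 + 4 = 9, so a fifth inverts to a fourth.
Quality inverts too: perfect stays perfect. That makes the inversion a perfect fourth.

perfect 4th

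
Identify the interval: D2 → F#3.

D to F spans three letter names (D-E-F), plus an octave — that makes it a tenth of some quality.
The major tenth spans 16 semitones, and D2 to F#3 is exactly 16 semitones — so this is a major tenth.
(Equivalently, a compound major third: a major third plus an octave.)

major tenth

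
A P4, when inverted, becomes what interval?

P5

Inverted interval numbers add to nine, so a fourth pairs with a fifth (4 + 5 = 9).
The quality also flips — perfect stays perfect — giving a perfect fifth.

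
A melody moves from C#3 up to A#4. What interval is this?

C to A spans six letter names (C-D-E-F-G-A), plus an octave, so the interval is some kind of thirteenth.
The major thirteenth spans 21 semitones, and C#3 to A#4 is exactly 21 semitones — so this is a major thirteenth.
(Equivalently, a compound major sixth: a major sixth plus an octave.)

major 13th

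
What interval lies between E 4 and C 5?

minor 6th

E to C spans six letter names (E-F-G-A-B-C) — that makes it a sixth of some quality.
At 8 semitones, E4→C5 falls one short of a major sixth: minor.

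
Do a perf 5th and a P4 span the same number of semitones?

No

A perfect fifth spans 7 semitones; a perfect fourth spans 5 semitones. They differ by 2.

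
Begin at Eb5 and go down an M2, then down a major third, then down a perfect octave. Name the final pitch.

A major second down from Eb5 is Db5.
Db5 down a major third → Bbb4 (4 semitones).
Down a perfect octave from Bbb4: Bbb3 (12 semitones down).

Bbb3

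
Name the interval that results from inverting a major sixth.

m3

Inverted interval numbers add to nine, so a sixth pairs with a third (6 + 3 = 9).
And major becomes minor under inversion, so we get a minor third.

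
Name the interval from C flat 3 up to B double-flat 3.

minor 7th

C to B spans seven letter names (C-D-E-F-G-A-B), so the interval is some kind of seventh.
At 10 semitones, Cb3→Bbb3 falls one short of a major seventh: minor.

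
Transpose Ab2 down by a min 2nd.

G2

Counting two letter names down from A lands on G.
A minor second is 1 semitone; 1 semitone down from Ab2 gives G2.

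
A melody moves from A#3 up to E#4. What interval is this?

A to E spans five letter names (A-B-C-D-E): a fifth.
The perfect fifth spans 7 semitones, and A#3 to E#4 is exactly 7 semitones — so this is a perfect fifth.

perfect 5th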